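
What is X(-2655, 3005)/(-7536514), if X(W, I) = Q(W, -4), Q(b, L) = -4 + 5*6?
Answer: -13/3768257 ≈ -3.4499e-6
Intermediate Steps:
Q(b, L) = 26 (Q(b, L) = -4 + 30 = 26)
X(W, I) = 26
X(-2655, 3005)/(-7536514) = 26/(-7536514) = 26*(-1/7536514) = -13/3768257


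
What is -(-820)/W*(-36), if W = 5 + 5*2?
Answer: -1968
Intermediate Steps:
W = 15 (W = 5 + 10 = 15)
-(-820)/W*(-36) = -(-820)/15*(-36) = -20*(-41/15)*(-36) = (164/3)*(-36) = -1968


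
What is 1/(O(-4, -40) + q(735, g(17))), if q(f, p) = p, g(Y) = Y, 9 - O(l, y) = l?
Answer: 1/30 ≈ 0.033333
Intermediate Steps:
O(l, y) = 9 - l
1/(O(-4, -40) + q(735, g(17))) = 1/((9 - 1*(-4)) + 17) = 1/((9 + 4) + 17) = 1/(13 + 17) = 1/30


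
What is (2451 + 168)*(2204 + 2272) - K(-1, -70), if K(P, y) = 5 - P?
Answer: 11722638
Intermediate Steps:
(2451 + 168)*(2204 + 2272) - K(-1, -70) = (2451 + 168)*(2204 + 2272) - (5 - 1*(-1)) = 2619*4476 - (5 + 1) = 11722644 - 1*6 = 11722644 - 6 = 11722638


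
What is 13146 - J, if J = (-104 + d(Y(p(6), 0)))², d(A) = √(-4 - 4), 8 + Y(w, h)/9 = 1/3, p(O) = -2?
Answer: 2338 + 416*I*√2 ≈ 2338.0 + 588.31*I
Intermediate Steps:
Y(w, h) = -69 (Y(w, h) = -72 + 9/3 = -72 + 9*(⅓) = -72 + 3 = -69)
d(A) = 2*I*√2 (d(A) = √(-8) = 2*I*√2)
J = (-104 + 2*I*√2)² ≈ 10808.0 - 588.31*I
13146 - J = 13146 - (10808 - 416*I*√2) = 13146 + (-10808 + 416*I*√2) = 2338 + 416*I*√2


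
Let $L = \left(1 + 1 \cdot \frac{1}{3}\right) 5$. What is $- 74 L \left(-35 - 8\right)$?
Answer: $\frac{63640}{3} \approx 21213.0$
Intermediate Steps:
$L = \frac{20}{3}$ ($L = \left(1 + 1 \cdot \frac{1}{3}\right) 5 = \left(1 + \frac{1}{3}\right) 5 = \frac{4}{3} \cdot 5 = \frac{20}{3} \approx 6.6667$)
$- 74 L \left(-35 - 8\right) = \left(-74\right) \frac{20}{3} \left(-35 - 8\right) = \left(- \frac{1480}{3}\right) \left(-43\right) = \frac{63640}{3}$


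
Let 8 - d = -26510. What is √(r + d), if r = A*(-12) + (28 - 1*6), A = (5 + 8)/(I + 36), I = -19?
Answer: 4*√479213/17 ≈ 162.88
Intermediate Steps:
A = 13/17 (A = (5 + 8)/(-19 + 36) = 13/17 ≈ 0.76471)
r = 218/17 (r = (13/17)*(-12) + (28 - 1*6) = -156/17 + (28 - 6) = -156/17 + 22 = 218/17 ≈ 12.824)
d = 26518 (d = 8 - 1*(-26510) = 8 + 26510 = 26518)
√(r + d) = √(218/17 + 26518) = √(451024/17) = 4*√479213/17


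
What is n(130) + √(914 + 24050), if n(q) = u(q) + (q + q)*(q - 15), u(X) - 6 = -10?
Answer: 30054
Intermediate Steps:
u(X) = -4 (u(X) = 6 - 10 = -4)
n(q) = -4 + 2*q*(-15 + q) (n(q) = -4 + (q + q)*(q - 15) = -4 + (2*q)*(-15 + q) = -4 + 2*q*(-15 + q))
n(130) + √(914 + 24050) = (-4 - 30*130 + 2*130²) + √(914 + 24050) = (-4 - 3900 + 2*16900) + √24964 = (-4 - 3900 + 33800) + 158 = 29896 + 158 = 30054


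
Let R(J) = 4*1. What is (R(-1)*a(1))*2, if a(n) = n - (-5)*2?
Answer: 88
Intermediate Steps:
a(n) = 10 + n (a(n) = n - 5*(-2) = n + 10 = 10 + n)
R(J) = 4
(R(-1)*a(1))*2 = (4*(10 + 1))*2 = (4*11)*2 = 44*2 = 88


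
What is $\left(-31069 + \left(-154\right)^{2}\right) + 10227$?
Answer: $2874$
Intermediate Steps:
$\left(-31069 + \left(-154\right)^{2}\right) + 10227 = \left(-31069 + 23716\right) + 10227 = -7353 + 10227 = 2874$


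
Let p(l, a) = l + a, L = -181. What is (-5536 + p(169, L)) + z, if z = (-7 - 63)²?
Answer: -648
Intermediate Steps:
p(l, a) = a + l
z = 4900 (z = (-70)² = 4900)
(-5536 + p(169, L)) + z = (-5536 + (-181 + 169)) + 4900 = (-5536 - 12) + 4900 = -5548 + 4900 = -648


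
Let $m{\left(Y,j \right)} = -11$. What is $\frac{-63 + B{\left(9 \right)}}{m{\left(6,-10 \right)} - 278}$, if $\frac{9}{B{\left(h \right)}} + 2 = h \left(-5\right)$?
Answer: $\frac{2970}{13583} \approx 0.21866$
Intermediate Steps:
$B{\left(h \right)} = \frac{9}{-2 - 5 h}$ ($B{\left(h \right)} = \frac{9}{-2 + h \left(-5\right)} = \frac{9}{-2 - 5 h}$)
$\frac{-63 + B{\left(9 \right)}}{m{\left(6,-10 \right)} - 278} = \frac{-63 - \frac{9}{2 + 5 \cdot 9}}{-11 - 278} = \frac{-63 - \frac{9}{2 + 45}}{-289} = \left(-63 - \frac{9}{47}\right) \left(- \frac{1}{289}\right) = \left(- \frac{2970}{47}\right) \left(- \frac{1}{289}\right) = \frac{2970}{13583}$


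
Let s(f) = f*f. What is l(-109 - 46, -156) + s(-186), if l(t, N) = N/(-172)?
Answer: 1487667/43 ≈ 34597.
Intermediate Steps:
l(t, N) = -N/172 (l(t, N) = N*(-1/172) = -N/172)
s(f) = f**2
l(-109 - 46, -156) + s(-186) = -1/172*(-156) + (-186)**2 = 39/43 + 34596 = 1487667/43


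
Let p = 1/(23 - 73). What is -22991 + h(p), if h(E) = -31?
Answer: -23022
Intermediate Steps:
p = -1/50 (p = 1/(-50) = -1/50 ≈ -0.020000)
-22991 + h(p) = -22991 - 31 = -23022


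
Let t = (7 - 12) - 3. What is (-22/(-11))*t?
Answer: -16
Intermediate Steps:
t = -8 (t = -5 - 3 = -8)
(-22/(-11))*t = (-22/(-11))*(-8) = -1/11*(-22)*(-8) = 2*(-8) = -16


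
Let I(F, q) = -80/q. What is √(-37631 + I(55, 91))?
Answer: I*√311629591/91 ≈ 193.99*I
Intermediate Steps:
√(-37631 + I(55, 91)) = √(-37631 - 80/91) = √(-3424501/91) = I*√311629591/91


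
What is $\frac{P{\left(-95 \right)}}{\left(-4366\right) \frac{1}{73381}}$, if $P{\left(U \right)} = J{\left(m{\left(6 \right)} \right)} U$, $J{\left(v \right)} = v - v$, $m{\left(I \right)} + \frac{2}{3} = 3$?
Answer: $0$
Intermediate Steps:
$m{\left(I \right)} = \frac{7}{3}$ ($m{\left(I \right)} = - \frac{2}{3} + 3 = \frac{7}{3}$)
$J{\left(v \right)} = 0$
$P{\left(U \right)} = 0$ ($P{\left(U \right)} = 0 U = 0$)
$\frac{P{\left(-95 \right)}}{\left(-4366\right) \frac{1}{73381}} = \frac{0}{\left(-4366\right) \frac{1}{73381}} = \frac{0}{- \frac{4366}{73381}} = 0 \left(- \frac{73381}{4366}\right) = 0$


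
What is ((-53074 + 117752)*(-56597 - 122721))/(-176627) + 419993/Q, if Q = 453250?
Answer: 750976539302373/11436598250 ≈ 65664.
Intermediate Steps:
((-53074 + 117752)*(-56597 - 122721))/(-176627) + 419993/Q = ((-53074 + 117752)*(-56597 - 122721))/(-176627) + 419993/453250 = (64678*(-179318))*(-1/176627) + 419993*(1/453250) = -11597929604*(-1/176627) + 59999/64750 = 11597929604/176627 + 59999/64750 = 750976539302373/11436598250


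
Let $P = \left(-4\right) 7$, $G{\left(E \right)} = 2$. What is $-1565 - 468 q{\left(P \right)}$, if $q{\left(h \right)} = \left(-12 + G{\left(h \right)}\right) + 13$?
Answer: $-2969$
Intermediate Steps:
$P = -28$
$q{\left(h \right)} = 3$ ($q{\left(h \right)} = \left(-12 + 2\right) + 13 = -10 + 13 = 3$)
$-1565 - 468 q{\left(P \right)} = -1565 - 1404 = -2969$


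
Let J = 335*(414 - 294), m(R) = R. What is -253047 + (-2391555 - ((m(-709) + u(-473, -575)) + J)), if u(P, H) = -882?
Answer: -2683211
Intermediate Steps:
J = 40200 (J = 335*120 = 40200)
-253047 + (-2391555 - ((m(-709) + u(-473, -575)) + J)) = -253047 + (-2391555 - ((-709 - 882) + 40200)) = -253047 + (-2391555 - (-1591 + 40200)) = -253047 + (-2391555 - 1*38609) = -253047 + (-2391555 - 38609) = -253047 - 2430164 = -2683211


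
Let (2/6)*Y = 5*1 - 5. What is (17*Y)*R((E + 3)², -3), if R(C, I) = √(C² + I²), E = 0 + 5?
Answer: 0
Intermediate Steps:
E = 5
Y = 0 (Y = 3*(5*1 - 5) = 3*(5 - 5) = 3*0 = 0)
(17*Y)*R((E + 3)², -3) = (17*0)*√(((5 + 3)²)² + (-3)²) = 0*√((8²)² + 9) = 0*√(64² + 9) = 0*√(4096 + 9) = 0*√4105 = 0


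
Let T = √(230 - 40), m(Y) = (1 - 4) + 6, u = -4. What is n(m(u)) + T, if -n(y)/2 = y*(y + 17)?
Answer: -120 + √190 ≈ -106.22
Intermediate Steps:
m(Y) = 3 (m(Y) = -3 + 6 = 3)
n(y) = -2*y*(17 + y) (n(y) = -2*y*(y + 17) = -2*y*(17 + y))
T = √190 ≈ 13.784
n(m(u)) + T = -2*3*(17 + 3) + √190 = -2*3*20 + √190 = -120 + √190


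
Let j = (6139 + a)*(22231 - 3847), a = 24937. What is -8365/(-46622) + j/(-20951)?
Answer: -26635028545333/976777522 ≈ -27268.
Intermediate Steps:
j = 571301184 (j = (6139 + 24937)*(22231 - 3847) = 31076*18384 = 571301184)
-8365/(-46622) + j/(-20951) = -8365/(-46622) + 571301184/(-20951) = -8365*(-1/46622) + 571301184*(-1/20951) = 8365/46622 - 571301184/20951 = -26635028545333/976777522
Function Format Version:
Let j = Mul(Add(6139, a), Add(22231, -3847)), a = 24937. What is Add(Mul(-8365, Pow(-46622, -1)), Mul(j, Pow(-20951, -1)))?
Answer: Rational(-26635028545333, 976777522) ≈ -27268.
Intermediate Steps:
j = 571301184 (j = Mul(Add(6139, 24937), Add(22231, -3847)) = Mul(31076, 18384) = 571301184)
Add(Mul(-8365, Pow(-46622, -1)), Mul(j, Pow(-20951, -1))) = Add(Mul(-8365, Pow(-46622, -1)), Mul(571301184, Pow(-20951, -1))) = Add(Mul(-8365, Rational(-1, 46622)), Mul(571301184, Rational(-1, 20951))) = Add(Rational(8365, 46622), Rational(-571301184, 20951)) = Rational(-26635028545333, 976777522)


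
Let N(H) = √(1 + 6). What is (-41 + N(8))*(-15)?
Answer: 615 - 15*√7 ≈ 575.31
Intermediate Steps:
N(H) = √7
(-41 + N(8))*(-15) = (-41 + √7)*(-15) = 615 - 15*√7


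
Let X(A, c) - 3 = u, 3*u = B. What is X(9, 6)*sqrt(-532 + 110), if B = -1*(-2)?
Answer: 11*I*sqrt(422)/3 ≈ 75.323*I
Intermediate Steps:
B = 2
u = 2/3 (u = (1/3)*2 = 2/3 ≈ 0.66667)
X(A, c) = 11/3 (X(A, c) = 3 + 2/3 = 11/3)
X(9, 6)*sqrt(-532 + 110) = 11*sqrt(-532 + 110)/3 = 11*sqrt(-422)/3 = 11*(I*sqrt(422))/3 = 11*I*sqrt(422)/3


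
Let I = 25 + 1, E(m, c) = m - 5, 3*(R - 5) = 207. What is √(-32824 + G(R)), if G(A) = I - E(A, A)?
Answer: I*√32867 ≈ 181.29*I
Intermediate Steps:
R = 74 (R = 5 + (⅓)*207 = 5 + 69 = 74)
E(m, c) = -5 + m
I = 26
G(A) = 31 - A (G(A) = 26 - (-5 + A) = 26 + (5 - A) = 31 - A)
√(-32824 + G(R)) = √(-32824 + (31 - 1*74)) = √(-32824 + (31 - 74)) = √(-32824 - 43) = √(-32867) = I*√32867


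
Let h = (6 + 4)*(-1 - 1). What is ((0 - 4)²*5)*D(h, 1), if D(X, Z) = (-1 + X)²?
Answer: 35280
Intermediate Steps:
h = -20 (h = 10*(-2) = -20)
((0 - 4)²*5)*D(h, 1) = ((0 - 4)²*5)*(-1 - 20)² = ((-4)²*5)*(-21)² = (16*5)*441 = 80*441 = 35280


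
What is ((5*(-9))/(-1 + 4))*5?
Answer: -75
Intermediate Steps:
((5*(-9))/(-1 + 4))*5 = -45/3*5 = -45*⅓*5 = -15*5 = -75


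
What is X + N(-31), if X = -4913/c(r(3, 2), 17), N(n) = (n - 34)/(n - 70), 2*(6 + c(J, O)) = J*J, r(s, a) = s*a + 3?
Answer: -987941/6969 ≈ -141.76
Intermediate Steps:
r(s, a) = 3 + a*s (r(s, a) = a*s + 3 = 3 + a*s)
c(J, O) = -6 + J²/2 (c(J, O) = -6 + (J*J)/2 = -6 + J²/2)
N(n) = (-34 + n)/(-70 + n)
X = -9826/69 (X = -4913/(-6 + (3 + 2*3)²/2) = -4913/(-6 + (3 + 6)²/2) = -4913/(-6 + (½)*9²) = -4913/(-6 + (½)*81) = -4913/(-6 + 81/2) = -4913/69/2 = -4913*2/69 = -9826/69 ≈ -142.41)
X + N(-31) = -9826/69 + (-34 - 31)/(-70 - 31) = -9826/69 - 65/(-101) = -9826/69 - 1/101*(-65) = -9826/69 + 65/101 = -987941/6969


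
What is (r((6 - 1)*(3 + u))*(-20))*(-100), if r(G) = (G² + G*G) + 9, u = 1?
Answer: 1618000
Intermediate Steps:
r(G) = 9 + 2*G² (r(G) = (G² + G²) + 9 = 2*G² + 9 = 9 + 2*G²)
(r((6 - 1)*(3 + u))*(-20))*(-100) = ((9 + 2*((6 - 1)*(3 + 1))²)*(-20))*(-100) = ((9 + 2*(5*4)²)*(-20))*(-100) = ((9 + 2*20²)*(-20))*(-100) = ((9 + 2*400)*(-20))*(-100) = ((9 + 800)*(-20))*(-100) = (809*(-20))*(-100) = -16180*(-100) = 1618000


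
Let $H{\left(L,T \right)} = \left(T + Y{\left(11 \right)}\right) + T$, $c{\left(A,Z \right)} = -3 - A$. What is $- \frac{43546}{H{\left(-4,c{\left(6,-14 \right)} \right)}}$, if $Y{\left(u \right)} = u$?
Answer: $\frac{43546}{7} \approx 6220.9$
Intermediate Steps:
$H{\left(L,T \right)} = 11 + 2 T$ ($H{\left(L,T \right)} = \left(T + 11\right) + T = \left(11 + T\right) + T = 11 + 2 T$)
$- \frac{43546}{H{\left(-4,c{\left(6,-14 \right)} \right)}} = - \frac{43546}{11 + 2 \left(-3 - 6\right)} = - \frac{43546}{11 + 2 \left(-9\right)} = - \frac{43546}{11 - 18} = - \frac{43546}{-7} = \left(-43546\right) \left(- \frac{1}{7}\right) = \frac{43546}{7}$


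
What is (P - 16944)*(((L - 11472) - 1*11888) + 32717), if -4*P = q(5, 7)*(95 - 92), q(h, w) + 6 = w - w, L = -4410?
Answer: -167599413/2 ≈ -8.3800e+7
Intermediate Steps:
q(h, w) = -6 (q(h, w) = -6 + (w - w) = -6 + 0 = -6)
P = 9/2 (P = -(-3)*(95 - 92)/2 = -(-3)*3/2 = -1/4*(-18) = 9/2 ≈ 4.5000)
(P - 16944)*(((L - 11472) - 1*11888) + 32717) = (9/2 - 16944)*(((-4410 - 11472) - 1*11888) + 32717) = -33879*((-15882 - 11888) + 32717)/2 = -33879*(-27770 + 32717)/2 = -33879/2*4947 = -167599413/2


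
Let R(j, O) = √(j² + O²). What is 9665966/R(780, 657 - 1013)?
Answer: 4832983*√45946/91892 ≈ 11274.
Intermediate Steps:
R(j, O) = √(O² + j²)
9665966/R(780, 657 - 1013) = 9665966/(√((657 - 1013)² + 780²)) = 9665966/(√((-356)² + 608400)) = 9665966/(√(126736 + 608400)) = 9665966/(√735136) = 9665966/((4*√45946)) = 9665966*(√45946/183784) = 4832983*√45946/91892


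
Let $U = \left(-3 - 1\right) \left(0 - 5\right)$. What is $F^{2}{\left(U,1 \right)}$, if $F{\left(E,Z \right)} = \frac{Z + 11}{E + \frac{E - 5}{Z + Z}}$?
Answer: $\frac{576}{3025} \approx 0.19041$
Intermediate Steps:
$U = 20$ ($U = \left(-4\right) \left(-5\right) = 20$)
$F{\left(E,Z \right)} = \frac{11 + Z}{E + \frac{-5 + E}{2 Z}}$
$F^{2}{\left(U,1 \right)} = \left(2 \cdot 1 \frac{1}{-5 + 20 + 2 \cdot 20 \cdot 1} \left(11 + 1\right)\right)^{2} = \left(2 \cdot 1 \frac{1}{-5 + 20 + 40} \cdot 12\right)^{2} = \left(2 \cdot 1 \cdot \frac{1}{55} \cdot 12\right)^{2} = \left(\frac{24}{55}\right)^{2} = \frac{576}{3025}$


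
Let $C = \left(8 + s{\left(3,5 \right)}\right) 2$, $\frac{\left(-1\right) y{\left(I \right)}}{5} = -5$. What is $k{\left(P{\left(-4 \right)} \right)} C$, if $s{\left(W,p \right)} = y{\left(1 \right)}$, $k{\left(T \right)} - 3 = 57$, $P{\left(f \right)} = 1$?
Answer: $3960$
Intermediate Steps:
$y{\left(I \right)} = 25$ ($y{\left(I \right)} = \left(-5\right) \left(-5\right) = 25$)
$k{\left(T \right)} = 60$ ($k{\left(T \right)} = 3 + 57 = 60$)
$s{\left(W,p \right)} = 25$
$C = 66$ ($C = \left(8 + 25\right) 2 = 33 \cdot 2 = 66$)
$k{\left(P{\left(-4 \right)} \right)} C = 60 \cdot 66 = 3960$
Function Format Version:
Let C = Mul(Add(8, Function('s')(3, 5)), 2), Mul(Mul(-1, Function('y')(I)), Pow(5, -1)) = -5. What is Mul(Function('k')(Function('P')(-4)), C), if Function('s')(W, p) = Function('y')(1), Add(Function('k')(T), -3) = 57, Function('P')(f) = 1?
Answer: 3960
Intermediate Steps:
Function('y')(I) = 25 (Function('y')(I) = Mul(-5, -5) = 25)
Function('k')(T) = 60 (Function('k')(T) = Add(3, 57) = 60)
Function('s')(W, p) = 25
C = 66 (C = Mul(Add(8, 25), 2) = Mul(33, 2) = 66)
Mul(Function('k')(Function('P')(-4)), C) = Mul(60, 66) = 3960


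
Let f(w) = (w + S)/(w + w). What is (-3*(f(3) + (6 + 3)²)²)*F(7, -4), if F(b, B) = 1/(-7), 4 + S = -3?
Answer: 58081/21 ≈ 2765.8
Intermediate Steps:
S = -7 (S = -4 - 3 = -7)
f(w) = (-7 + w)/(2*w) (f(w) = (w - 7)/(w + w) = (-7 + w)/((2*w)) = (-7 + w)*(1/(2*w)) = (-7 + w)/(2*w))
F(b, B) = -⅐
(-3*(f(3) + (6 + 3)²)²)*F(7, -4) = -3*((½)*(-7 + 3)/3 + (6 + 3)²)²*(-⅐) = -3*((½)*(⅓)*(-4) + 9²)²*(-⅐) = -3*(-⅔ + 81)²*(-⅐) = -3*(241/3)²*(-⅐) = -3*58081/9*(-⅐) = -58081/3*(-⅐) = 58081/21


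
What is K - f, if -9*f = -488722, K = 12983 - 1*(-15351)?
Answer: -233716/9 ≈ -25968.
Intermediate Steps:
K = 28334 (K = 12983 + 15351 = 28334)
f = 488722/9 (f = -⅑*(-488722) = 488722/9 ≈ 54302.)
K - f = 28334 - 1*488722/9 = 28334 - 488722/9 = -233716/9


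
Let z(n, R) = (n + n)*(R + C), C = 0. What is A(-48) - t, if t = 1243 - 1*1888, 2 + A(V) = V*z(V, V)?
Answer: -220541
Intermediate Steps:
z(n, R) = 2*R*n (z(n, R) = (n + n)*(R + 0) = (2*n)*R = 2*R*n)
A(V) = -2 + 2*V³ (A(V) = -2 + V*(2*V*V) = -2 + V*(2*V²) = -2 + 2*V³)
t = -645 (t = 1243 - 1888 = -645)
A(-48) - t = (-2 + 2*(-48)³) - 1*(-645) = (-2 + 2*(-110592)) + 645 = (-2 - 221184) + 645 = -221186 + 645 = -220541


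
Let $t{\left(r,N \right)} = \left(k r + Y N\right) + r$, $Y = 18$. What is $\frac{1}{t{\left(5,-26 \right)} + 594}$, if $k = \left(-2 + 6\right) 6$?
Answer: $\frac{1}{251} \approx 0.0039841$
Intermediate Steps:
$k = 24$ ($k = 4 \cdot 6 = 24$)
$t{\left(r,N \right)} = 18 N + 25 r$ ($t{\left(r,N \right)} = \left(24 r + 18 N\right) + r = \left(18 N + 24 r\right) + r = 18 N + 25 r$)
$\frac{1}{t{\left(5,-26 \right)} + 594} = \frac{1}{\left(18 \left(-26\right) + 25 \cdot 5\right) + 594} = \frac{1}{\left(-468 + 125\right) + 594} = \frac{1}{-343 + 594} = \frac{1}{251}$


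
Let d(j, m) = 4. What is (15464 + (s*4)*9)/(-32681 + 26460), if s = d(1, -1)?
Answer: -15608/6221 ≈ -2.5089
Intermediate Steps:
s = 4
(15464 + (s*4)*9)/(-32681 + 26460) = (15464 + (4*4)*9)/(-32681 + 26460) = (15464 + 16*9)/(-6221) = (15464 + 144)*(-1/6221) = 15608*(-1/6221) = -15608/6221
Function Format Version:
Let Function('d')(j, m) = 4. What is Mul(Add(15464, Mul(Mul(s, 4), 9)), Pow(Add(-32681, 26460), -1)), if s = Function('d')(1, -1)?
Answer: Rational(-15608, 6221) ≈ -2.5089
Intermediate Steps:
s = 4
Mul(Add(15464, Mul(Mul(s, 4), 9)), Pow(Add(-32681, 26460), -1)) = Mul(Add(15464, Mul(Mul(4, 4), 9)), Pow(Add(-32681, 26460), -1)) = Mul(Add(15464, Mul(16, 9)), Pow(-6221, -1)) = Mul(Add(15464, 144), Rational(-1, 6221)) = Mul(15608, Rational(-1, 6221)) = Rational(-15608, 6221)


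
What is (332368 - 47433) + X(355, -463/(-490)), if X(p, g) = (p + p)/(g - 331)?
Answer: 46081334845/161727 ≈ 2.8493e+5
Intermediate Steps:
X(p, g) = 2*p/(-331 + g) (X(p, g) = (2*p)/(-331 + g) = 2*p/(-331 + g))
(332368 - 47433) + X(355, -463/(-490)) = (332368 - 47433) + 2*355/(-331 - 463/(-490)) = 284935 + 2*355/(-331 - 463*(-1/490)) = 284935 + 2*355/(-331 + 463/490) = 284935 + 2*355/(-161727/490) = 284935 + 2*355*(-490/161727) = 284935 - 347900/161727 = 46081334845/161727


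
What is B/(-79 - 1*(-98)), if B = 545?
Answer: 545/19 ≈ 28.684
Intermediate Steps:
B/(-79 - 1*(-98)) = 545/(-79 - 1*(-98)) = 545/(-79 + 98) = 545/19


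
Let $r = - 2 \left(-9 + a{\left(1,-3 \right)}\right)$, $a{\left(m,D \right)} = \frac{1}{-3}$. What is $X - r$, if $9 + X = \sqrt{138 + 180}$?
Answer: $- \frac{83}{3} + \sqrt{318} \approx -9.8341$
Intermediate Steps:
$a{\left(m,D \right)} = - \frac{1}{3}$
$r = \frac{56}{3}$ ($r = - 2 \left(-9 - \frac{1}{3}\right) = \left(-2\right) \left(- \frac{28}{3}\right) = \frac{56}{3} \approx 18.667$)
$X = -9 + \sqrt{318}$ ($X = -9 + \sqrt{138 + 180} = -9 + \sqrt{318} \approx 8.8326$)
$X - r = \left(-9 + \sqrt{318}\right) - \frac{56}{3} = - \frac{83}{3} + \sqrt{318}$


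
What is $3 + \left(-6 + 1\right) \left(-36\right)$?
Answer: $183$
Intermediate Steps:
$3 + \left(-6 + 1\right) \left(-36\right) = 3 - -180 = 3 + 180 = 183$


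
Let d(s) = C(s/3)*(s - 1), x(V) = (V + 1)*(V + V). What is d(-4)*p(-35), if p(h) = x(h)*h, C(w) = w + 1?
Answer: -416500/3 ≈ -1.3883e+5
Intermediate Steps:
x(V) = 2*V*(1 + V) (x(V) = (1 + V)*(2*V) = 2*V*(1 + V))
C(w) = 1 + w
p(h) = 2*h**2*(1 + h) (p(h) = (2*h*(1 + h))*h = 2*h**2*(1 + h))
d(s) = (1 + s/3)*(-1 + s) (d(s) = (1 + s/3)*(s - 1) = (1 + s*(1/3))*(-1 + s) = (1 + s/3)*(-1 + s))
d(-4)*p(-35) = ((-1 - 4)*(3 - 4)/3)*(2*(-35)**2*(1 - 35)) = ((1/3)*(-5)*(-1))*(2*1225*(-34)) = (5/3)*(-83300) = -416500/3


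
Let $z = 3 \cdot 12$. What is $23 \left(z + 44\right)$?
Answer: $1840$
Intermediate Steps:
$z = 36$
$23 \left(z + 44\right) = 23 \left(36 + 44\right) = 23 \cdot 80 = 1840$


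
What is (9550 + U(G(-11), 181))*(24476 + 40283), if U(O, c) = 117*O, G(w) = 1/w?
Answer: 6795356147/11 ≈ 6.1776e+8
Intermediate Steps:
(9550 + U(G(-11), 181))*(24476 + 40283) = (9550 + 117/(-11))*(24476 + 40283) = (9550 + 117*(-1/11))*64759 = (9550 - 117/11)*64759 = (104933/11)*64759 = 6795356147/11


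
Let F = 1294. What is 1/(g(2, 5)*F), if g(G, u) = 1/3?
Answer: 3/1294 ≈ 0.0023184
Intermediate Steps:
g(G, u) = ⅓
1/(g(2, 5)*F) = 1/((⅓)*1294) = 1/(1294/3) = 3/1294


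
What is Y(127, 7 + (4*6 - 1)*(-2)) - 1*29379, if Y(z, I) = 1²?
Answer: -29378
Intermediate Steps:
Y(z, I) = 1
Y(127, 7 + (4*6 - 1)*(-2)) - 1*29379 = 1 - 1*29379 = 1 - 29379 = -29378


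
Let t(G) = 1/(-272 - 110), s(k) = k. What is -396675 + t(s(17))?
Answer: -151529851/382 ≈ -3.9668e+5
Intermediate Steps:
t(G) = -1/382 (t(G) = 1/(-382) = -1/382)
-396675 + t(s(17)) = -396675 - 1/382 = -151529851/382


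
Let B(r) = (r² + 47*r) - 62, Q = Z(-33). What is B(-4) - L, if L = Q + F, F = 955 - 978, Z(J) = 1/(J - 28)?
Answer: -12870/61 ≈ -210.98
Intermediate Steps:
Z(J) = 1/(-28 + J)
Q = -1/61 (Q = 1/(-28 - 33) = 1/(-61) = -1/61 ≈ -0.016393)
F = -23
B(r) = -62 + r² + 47*r
L = -1404/61 (L = -1/61 - 23 = -1404/61 ≈ -23.016)
B(-4) - L = (-62 + (-4)² + 47*(-4)) - 1*(-1404/61) = (-62 + 16 - 188) + 1404/61 = -234 + 1404/61 = -12870/61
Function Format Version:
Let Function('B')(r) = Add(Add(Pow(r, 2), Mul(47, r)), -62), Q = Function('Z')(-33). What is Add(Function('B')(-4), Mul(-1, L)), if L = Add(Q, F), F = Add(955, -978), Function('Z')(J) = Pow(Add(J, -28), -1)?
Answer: Rational(-12870, 61) ≈ -210.98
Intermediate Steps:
Function('Z')(J) = Pow(Add(-28, J), -1)
Q = Rational(-1, 61) (Q = Pow(Add(-28, -33), -1) = Pow(-61, -1) = Rational(-1, 61) ≈ -0.016393)
F = -23
Function('B')(r) = Add(-62, Pow(r, 2), Mul(47, r))
L = Rational(-1404, 61) (L = Add(Rational(-1, 61), -23) = Rational(-1404, 61) ≈ -23.016)
Add(Function('B')(-4), Mul(-1, L)) = Add(Add(-62, Pow(-4, 2), Mul(47, -4)), Mul(-1, Rational(-1404, 61))) = Add(Add(-62, 16, -188), Rational(1404, 61)) = Add(-234, Rational(1404, 61)) = Rational(-12870, 61)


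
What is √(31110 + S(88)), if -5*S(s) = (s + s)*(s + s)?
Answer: √622870/5 ≈ 157.84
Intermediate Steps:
S(s) = -4*s²/5 (S(s) = -(s + s)*(s + s)/5 = -2*s*2*s/5 = -4*s²/5)
√(31110 + S(88)) = √(31110 - ⅘*88²) = √(31110 - ⅘*7744) = √(31110 - 30976/5) = √(124574/5) = √622870/5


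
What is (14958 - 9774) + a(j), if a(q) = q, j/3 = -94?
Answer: 4902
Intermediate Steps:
j = -282 (j = 3*(-94) = -282)
(14958 - 9774) + a(j) = (14958 - 9774) - 282 = 5184 - 282 = 4902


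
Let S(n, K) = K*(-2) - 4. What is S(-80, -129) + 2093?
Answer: 2347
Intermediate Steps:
S(n, K) = -4 - 2*K (S(n, K) = -2*K - 4 = -4 - 2*K)
S(-80, -129) + 2093 = (-4 - 2*(-129)) + 2093 = (-4 + 258) + 2093 = 254 + 2093 = 2347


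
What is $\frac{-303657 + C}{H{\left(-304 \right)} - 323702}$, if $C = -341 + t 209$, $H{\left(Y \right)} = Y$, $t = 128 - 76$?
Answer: $\frac{48855}{54001} \approx 0.90471$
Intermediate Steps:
$t = 52$
$C = 10527$ ($C = -341 + 52 \cdot 209 = -341 + 10868 = 10527$)
$\frac{-303657 + C}{H{\left(-304 \right)} - 323702} = \frac{-303657 + 10527}{-304 - 323702} = - \frac{293130}{-324006} = \left(-293130\right) \left(- \frac{1}{324006}\right) = \frac{48855}{54001}$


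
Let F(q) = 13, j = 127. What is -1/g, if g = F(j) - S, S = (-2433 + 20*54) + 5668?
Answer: 1/4302 ≈ 0.00023245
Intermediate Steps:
S = 4315 (S = (-2433 + 1080) + 5668 = -1353 + 5668 = 4315)
g = -4302 (g = 13 - 1*4315 = 13 - 4315 = -4302)
-1/g = -1/(-4302) = -1*(-1/4302) = 1/4302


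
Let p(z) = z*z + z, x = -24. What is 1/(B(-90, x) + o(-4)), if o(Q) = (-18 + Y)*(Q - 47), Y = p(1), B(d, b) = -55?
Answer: 1/761 ≈ 0.0013141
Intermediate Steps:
p(z) = z + z² (p(z) = z² + z = z + z²)
Y = 2 (Y = 1*(1 + 1) = 1*2 = 2)
o(Q) = 752 - 16*Q (o(Q) = (-18 + 2)*(Q - 47) = -16*(-47 + Q) = 752 - 16*Q)
1/(B(-90, x) + o(-4)) = 1/(-55 + (752 - 16*(-4))) = 1/(-55 + (752 + 64)) = 1/(-55 + 816) = 1/761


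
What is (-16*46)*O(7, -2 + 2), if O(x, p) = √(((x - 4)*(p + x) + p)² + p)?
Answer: -15456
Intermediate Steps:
O(x, p) = √(p + (p + (-4 + x)*(p + x))²) (O(x, p) = √(((-4 + x)*(p + x) + p)² + p) = √((p + (-4 + x)*(p + x))² + p) = √(p + (p + (-4 + x)*(p + x))²))
(-16*46)*O(7, -2 + 2) = (-16*46)*√((-2 + 2) + (7² - 4*7 - 3*(-2 + 2) + (-2 + 2)*7)²) = -736*√(0 + (49 - 28 - 3*0 + 0*7)²) = -736*√(0 + (49 - 28 + 0 + 0)²) = -736*√(0 + 21²) = -736*√(0 + 441) = -736*√441 = -736*21 = -15456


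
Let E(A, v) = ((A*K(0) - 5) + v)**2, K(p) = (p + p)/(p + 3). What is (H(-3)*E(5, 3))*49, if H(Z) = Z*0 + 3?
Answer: 588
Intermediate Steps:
H(Z) = 3 (H(Z) = 0 + 3 = 3)
K(p) = 2*p/(3 + p) (K(p) = (2*p)/(3 + p) = 2*p/(3 + p))
E(A, v) = (-5 + v)**2 (E(A, v) = ((A*(2*0/(3 + 0)) - 5) + v)**2 = ((A*(2*0/3) - 5) + v)**2 = ((A*(2*0*(1/3)) - 5) + v)**2 = ((A*0 - 5) + v)**2 = ((0 - 5) + v)**2 = (-5 + v)**2)
(H(-3)*E(5, 3))*49 = (3*(-5 + 3)**2)*49 = (3*(-2)**2)*49 = (3*4)*49 = 12*49 = 588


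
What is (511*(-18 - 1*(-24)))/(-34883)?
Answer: -3066/34883 ≈ -0.087894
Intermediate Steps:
(511*(-18 - 1*(-24)))/(-34883) = (511*(-18 + 24))*(-1/34883) = (511*6)*(-1/34883) = 3066*(-1/34883) = -3066/34883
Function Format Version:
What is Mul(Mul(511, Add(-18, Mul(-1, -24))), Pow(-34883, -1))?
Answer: Rational(-3066, 34883) ≈ -0.087894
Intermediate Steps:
Mul(Mul(511, Add(-18, Mul(-1, -24))), Pow(-34883, -1)) = Mul(Mul(511, Add(-18, 24)), Rational(-1, 34883)) = Mul(Mul(511, 6), Rational(-1, 34883)) = Mul(3066, Rational(-1, 34883)) = Rational(-3066, 34883)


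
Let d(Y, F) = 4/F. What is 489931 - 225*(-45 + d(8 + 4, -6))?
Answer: 500206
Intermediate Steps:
489931 - 225*(-45 + d(8 + 4, -6)) = 489931 - 225*(-45 + 4/(-6)) = 489931 - 225*(-45 + 4*(-⅙)) = 489931 - 225*(-45 - ⅔) = 489931 - 225*(-137)/3 = 489931 - 1*(-10275) = 489931 + 10275 = 500206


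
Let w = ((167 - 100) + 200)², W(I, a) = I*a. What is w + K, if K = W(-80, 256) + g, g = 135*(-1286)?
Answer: -122801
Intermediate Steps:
g = -173610
K = -194090 (K = -80*256 - 173610 = -20480 - 173610 = -194090)
w = 71289 (w = (67 + 200)² = 267² = 71289)
w + K = 71289 - 194090 = -122801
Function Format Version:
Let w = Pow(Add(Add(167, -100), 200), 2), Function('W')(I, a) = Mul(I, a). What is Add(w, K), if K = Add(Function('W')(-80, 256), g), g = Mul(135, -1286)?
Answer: -122801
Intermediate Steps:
g = -173610
K = -194090 (K = Add(Mul(-80, 256), -173610) = Add(-20480, -173610) = -194090)
w = 71289 (w = Pow(Add(67, 200), 2) = Pow(267, 2) = 71289)
Add(w, K) = Add(71289, -194090) = -122801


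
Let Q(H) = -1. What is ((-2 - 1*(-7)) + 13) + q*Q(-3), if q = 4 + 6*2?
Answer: 2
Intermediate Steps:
q = 16 (q = 4 + 12 = 16)
((-2 - 1*(-7)) + 13) + q*Q(-3) = ((-2 - 1*(-7)) + 13) + 16*(-1) = ((-2 + 7) + 13) - 16 = (5 + 13) - 16 = 18 - 16 = 2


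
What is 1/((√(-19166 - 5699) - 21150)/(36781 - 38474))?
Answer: 7161390/89469473 + 1693*I*√24865/447347365 ≈ 0.080043 + 0.00059677*I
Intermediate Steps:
1/((√(-19166 - 5699) - 21150)/(36781 - 38474)) = 1/((√(-24865) - 21150)/(-1693)) = 1/((I*√24865 - 21150)*(-1/1693)) = 1/((-21150 + I*√24865)*(-1/1693)) = 1/(21150/1693 - I*√24865/1693)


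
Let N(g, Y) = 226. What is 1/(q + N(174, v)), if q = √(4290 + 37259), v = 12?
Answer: 226/9527 - √41549/9527 ≈ 0.0023265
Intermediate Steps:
q = √41549 ≈ 203.84
1/(q + N(174, v)) = 1/(√41549 + 226) = 1/(226 + √41549)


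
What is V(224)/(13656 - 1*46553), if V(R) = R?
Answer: -224/32897 ≈ -0.0068091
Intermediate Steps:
V(224)/(13656 - 1*46553) = 224/(13656 - 1*46553) = 224/(13656 - 46553) = 224/(-32897) = 224*(-1/32897) = -224/32897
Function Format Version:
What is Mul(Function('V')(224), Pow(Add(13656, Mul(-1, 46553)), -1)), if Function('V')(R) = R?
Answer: Rational(-224, 32897) ≈ -0.0068091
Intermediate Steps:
Mul(Function('V')(224), Pow(Add(13656, Mul(-1, 46553)), -1)) = Mul(224, Pow(Add(13656, Mul(-1, 46553)), -1)) = Mul(224, Pow(Add(13656, -46553), -1)) = Mul(224, Pow(-32897, -1)) = Mul(224, Rational(-1, 32897)) = Rational(-224, 32897)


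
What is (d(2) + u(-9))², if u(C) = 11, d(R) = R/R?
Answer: 144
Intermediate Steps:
d(R) = 1
(d(2) + u(-9))² = (1 + 11)² = 12² = 144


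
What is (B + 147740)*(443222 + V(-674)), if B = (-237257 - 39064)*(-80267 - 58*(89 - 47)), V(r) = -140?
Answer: 10125630390848046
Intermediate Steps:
B = 22852575663 (B = -276321*(-80267 - 58*42) = -276321*(-80267 - 2436) = -276321*(-82703) = 22852575663)
(B + 147740)*(443222 + V(-674)) = (22852575663 + 147740)*(443222 - 140) = 22852723403*443082 = 10125630390848046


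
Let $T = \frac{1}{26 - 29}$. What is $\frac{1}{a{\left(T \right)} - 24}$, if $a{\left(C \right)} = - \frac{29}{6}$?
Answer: $- \frac{6}{173} \approx -0.034682$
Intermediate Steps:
$T = - \frac{1}{3}$ ($T = \frac{1}{-3} = - \frac{1}{3} \approx -0.33333$)
$a{\left(C \right)} = - \frac{29}{6}$ ($a{\left(C \right)} = \left(-29\right) \frac{1}{6} = - \frac{29}{6}$)
$\frac{1}{a{\left(T \right)} - 24} = \frac{1}{- \frac{29}{6} - 24} = \frac{1}{- \frac{173}{6}} = - \frac{6}{173}$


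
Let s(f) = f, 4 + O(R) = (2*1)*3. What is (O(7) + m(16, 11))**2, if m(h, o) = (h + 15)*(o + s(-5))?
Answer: 35344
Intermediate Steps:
O(R) = 2 (O(R) = -4 + (2*1)*3 = -4 + 2*3 = -4 + 6 = 2)
m(h, o) = (-5 + o)*(15 + h) (m(h, o) = (h + 15)*(o - 5) = (15 + h)*(-5 + o) = (-5 + o)*(15 + h))
(O(7) + m(16, 11))**2 = (2 + (-75 - 5*16 + 15*11 + 16*11))**2 = (2 + (-75 - 80 + 165 + 176))**2 = (2 + 186)**2 = 188**2 = 35344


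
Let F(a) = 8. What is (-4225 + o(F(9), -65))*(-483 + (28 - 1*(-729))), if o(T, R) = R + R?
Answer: -1193270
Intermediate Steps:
o(T, R) = 2*R
(-4225 + o(F(9), -65))*(-483 + (28 - 1*(-729))) = (-4225 + 2*(-65))*(-483 + (28 - 1*(-729))) = (-4225 - 130)*(-483 + (28 + 729)) = -4355*(-483 + 757) = -4355*274 = -1193270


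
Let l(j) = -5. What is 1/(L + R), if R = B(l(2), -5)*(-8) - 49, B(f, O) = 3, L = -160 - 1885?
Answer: -1/2118 ≈ -0.00047214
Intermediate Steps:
L = -2045
R = -73 (R = 3*(-8) - 49 = -24 - 49 = -73)
1/(L + R) = 1/(-2045 - 73) = 1/(-2118) = -1/2118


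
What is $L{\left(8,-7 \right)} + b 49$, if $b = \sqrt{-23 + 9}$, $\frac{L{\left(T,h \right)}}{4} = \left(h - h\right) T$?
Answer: $49 i \sqrt{14} \approx 183.34 i$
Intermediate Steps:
$L{\left(T,h \right)} = 0$ ($L{\left(T,h \right)} = 4 \left(h - h\right) T = 4 \cdot 0 T = 4 \cdot 0 = 0$)
$b = i \sqrt{14}$ ($b = \sqrt{-14} = i \sqrt{14} \approx 3.7417 i$)
$L{\left(8,-7 \right)} + b 49 = 0 + i \sqrt{14} \cdot 49 = 0 + 49 i \sqrt{14} = 49 i \sqrt{14}$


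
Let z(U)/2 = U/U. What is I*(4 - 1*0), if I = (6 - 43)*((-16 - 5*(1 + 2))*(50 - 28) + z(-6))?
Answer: 100640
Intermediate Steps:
z(U) = 2 (z(U) = 2*(U/U) = 2*1 = 2)
I = 25160 (I = (6 - 43)*((-16 - 5*(1 + 2))*(50 - 28) + 2) = -37*((-16 - 5*3)*22 + 2) = -37*((-16 - 15)*22 + 2) = -37*(-31*22 + 2) = -37*(-682 + 2) = -37*(-680) = 25160)
I*(4 - 1*0) = 25160*(4 - 1*0) = 25160*(4 + 0) = 25160*4 = 100640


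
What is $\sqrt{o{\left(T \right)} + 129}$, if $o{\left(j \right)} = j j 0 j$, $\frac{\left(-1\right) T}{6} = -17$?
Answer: $\sqrt{129} \approx 11.358$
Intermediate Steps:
$T = 102$ ($T = \left(-6\right) \left(-17\right) = 102$)
$o{\left(j \right)} = 0$ ($o{\left(j \right)} = j^{2} \cdot 0 j = 0 j = 0$)
$\sqrt{o{\left(T \right)} + 129} = \sqrt{0 + 129} = \sqrt{129}$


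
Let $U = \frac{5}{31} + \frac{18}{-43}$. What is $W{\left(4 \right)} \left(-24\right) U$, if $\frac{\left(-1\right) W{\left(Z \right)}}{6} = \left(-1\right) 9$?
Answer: $\frac{444528}{1333} \approx 333.48$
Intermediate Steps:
$W{\left(Z \right)} = 54$ ($W{\left(Z \right)} = - 6 \left(\left(-1\right) 9\right) = \left(-6\right) \left(-9\right) = 54$)
$U = - \frac{343}{1333}$ ($U = 5 \cdot \frac{1}{31} + 18 \left(- \frac{1}{43}\right) = \frac{5}{31} - \frac{18}{43} = - \frac{343}{1333} \approx -0.25731$)
$W{\left(4 \right)} \left(-24\right) U = 54 \left(-24\right) \left(- \frac{343}{1333}\right) = \left(-1296\right) \left(- \frac{343}{1333}\right) = \frac{444528}{1333}$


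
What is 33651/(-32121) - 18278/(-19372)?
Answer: -3598863/34569334 ≈ -0.10411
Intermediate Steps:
33651/(-32121) - 18278/(-19372) = 33651*(-1/32121) - 18278*(-1/19372) = -3739/3569 + 9139/9686 = -3598863/34569334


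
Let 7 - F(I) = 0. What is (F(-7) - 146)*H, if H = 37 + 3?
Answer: -5560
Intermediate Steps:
F(I) = 7 (F(I) = 7 - 1*0 = 7 + 0 = 7)
H = 40
(F(-7) - 146)*H = (7 - 146)*40 = -139*40 = -5560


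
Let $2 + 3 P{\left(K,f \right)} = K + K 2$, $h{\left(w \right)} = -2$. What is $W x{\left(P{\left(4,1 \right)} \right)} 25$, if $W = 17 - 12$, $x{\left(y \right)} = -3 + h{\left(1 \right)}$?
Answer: $-625$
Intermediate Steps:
$P{\left(K,f \right)} = - \frac{2}{3} + K$ ($P{\left(K,f \right)} = - \frac{2}{3} + \frac{K + K 2}{3} = - \frac{2}{3} + \frac{K + 2 K}{3} = - \frac{2}{3} + \frac{3 K}{3} = - \frac{2}{3} + K$)
$x{\left(y \right)} = -5$ ($x{\left(y \right)} = -3 - 2 = -5$)
$W = 5$
$W x{\left(P{\left(4,1 \right)} \right)} 25 = 5 \left(-5\right) 25 = \left(-25\right) 25 = -625$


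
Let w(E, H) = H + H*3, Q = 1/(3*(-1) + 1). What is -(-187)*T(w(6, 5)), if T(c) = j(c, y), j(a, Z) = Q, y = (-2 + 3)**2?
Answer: -187/2 ≈ -93.500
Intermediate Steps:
y = 1 (y = 1**2 = 1)
Q = -1/2 (Q = 1/(-3 + 1) = 1/(-2) = -1/2 ≈ -0.50000)
w(E, H) = 4*H (w(E, H) = H + 3*H = 4*H)
j(a, Z) = -1/2
T(c) = -1/2
-(-187)*T(w(6, 5)) = -(-187)*(-1)/2 = -1*187/2 = -187/2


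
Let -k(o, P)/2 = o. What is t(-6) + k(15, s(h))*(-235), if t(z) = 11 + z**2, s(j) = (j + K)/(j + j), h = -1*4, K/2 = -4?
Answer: 7097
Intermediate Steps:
K = -8 (K = 2*(-4) = -8)
h = -4
s(j) = (-8 + j)/(2*j) (s(j) = (j - 8)/(j + j) = (-8 + j)/((2*j)) = (-8 + j)*(1/(2*j)) = (-8 + j)/(2*j))
k(o, P) = -2*o
t(-6) + k(15, s(h))*(-235) = (11 + (-6)**2) - 2*15*(-235) = (11 + 36) - 30*(-235) = 47 + 7050 = 7097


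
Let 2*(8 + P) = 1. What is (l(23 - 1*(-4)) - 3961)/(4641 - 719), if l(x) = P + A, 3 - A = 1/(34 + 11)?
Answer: -356897/352980 ≈ -1.0111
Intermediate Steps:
P = -15/2 (P = -8 + (½)*1 = -8 + ½ = -15/2 ≈ -7.5000)
A = 134/45 (A = 3 - 1/(34 + 11) = 3 - 1/45 = 134/45 ≈ 2.9778)
l(x) = -407/90 (l(x) = -15/2 + 134/45 = -407/90)
(l(23 - 1*(-4)) - 3961)/(4641 - 719) = (-407/90 - 3961)/(4641 - 719) = -356897/90/3922 = -356897/90*1/3922 = -356897/352980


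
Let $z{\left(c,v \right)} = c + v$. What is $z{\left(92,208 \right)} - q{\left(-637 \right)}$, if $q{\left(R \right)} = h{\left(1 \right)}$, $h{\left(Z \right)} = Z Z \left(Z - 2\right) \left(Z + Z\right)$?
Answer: $302$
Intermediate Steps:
$h{\left(Z \right)} = 2 Z^{3} \left(-2 + Z\right)$ ($h{\left(Z \right)} = Z^{2} \left(-2 + Z\right) 2 Z = Z^{2} \cdot 2 Z \left(-2 + Z\right) = 2 Z^{3} \left(-2 + Z\right)$)
$q{\left(R \right)} = -2$ ($q{\left(R \right)} = 2 \cdot 1^{3} \left(-2 + 1\right) = 2 \cdot 1 \left(-1\right) = -2$)
$z{\left(92,208 \right)} - q{\left(-637 \right)} = \left(92 + 208\right) - -2 = 300 + 2 = 302$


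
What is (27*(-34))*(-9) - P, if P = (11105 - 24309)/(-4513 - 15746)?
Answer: 167366654/20259 ≈ 8261.3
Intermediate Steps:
P = 13204/20259 (P = -13204/(-20259) = -13204*(-1/20259) = 13204/20259 ≈ 0.65176)
(27*(-34))*(-9) - P = (27*(-34))*(-9) - 1*13204/20259 = -918*(-9) - 13204/20259 = 8262 - 13204/20259 = 167366654/20259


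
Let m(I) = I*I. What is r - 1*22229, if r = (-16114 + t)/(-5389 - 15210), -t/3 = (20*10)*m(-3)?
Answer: -457873657/20599 ≈ -22228.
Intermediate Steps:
m(I) = I²
t = -5400 (t = -3*20*10*(-3)² = -600*9 = -3*1800 = -5400)
r = 21514/20599 (r = (-16114 - 5400)/(-5389 - 15210) = -21514/(-20599) = -21514*(-1/20599) = 21514/20599 ≈ 1.0444)
r - 1*22229 = 21514/20599 - 1*22229 = 21514/20599 - 22229 = -457873657/20599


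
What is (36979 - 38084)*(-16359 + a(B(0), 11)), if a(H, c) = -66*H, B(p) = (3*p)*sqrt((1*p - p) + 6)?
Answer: 18076695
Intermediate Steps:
B(p) = 3*p*sqrt(6) (B(p) = (3*p)*sqrt((p - p) + 6) = (3*p)*sqrt(0 + 6) = (3*p)*sqrt(6) = 3*p*sqrt(6))
(36979 - 38084)*(-16359 + a(B(0), 11)) = (36979 - 38084)*(-16359 - 198*0*sqrt(6)) = -1105*(-16359 - 66*0) = -1105*(-16359 + 0) = -1105*(-16359) = 18076695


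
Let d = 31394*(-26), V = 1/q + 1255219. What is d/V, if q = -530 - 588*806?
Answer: -29790268904/45811438177 ≈ -0.65028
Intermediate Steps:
q = -474458 (q = -530 - 473928 = -474458)
V = 595548696301/474458 (V = 1/(-474458) + 1255219 = -1/474458 + 1255219 = 595548696301/474458 ≈ 1.2552e+6)
d = -816244
d/V = -816244/595548696301/474458 = -816244*474458/595548696301 = -29790268904/45811438177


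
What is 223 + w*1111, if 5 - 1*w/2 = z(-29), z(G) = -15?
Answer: 44663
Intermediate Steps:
w = 40 (w = 10 - 2*(-15) = 10 + 30 = 40)
223 + w*1111 = 223 + 40*1111 = 223 + 44440 = 44663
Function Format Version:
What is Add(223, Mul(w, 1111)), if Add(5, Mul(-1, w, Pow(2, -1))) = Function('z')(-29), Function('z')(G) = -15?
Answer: 44663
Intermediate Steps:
w = 40 (w = Add(10, Mul(-2, -15)) = Add(10, 30) = 40)
Add(223, Mul(w, 1111)) = Add(223, Mul(40, 1111)) = Add(223, 44440) = 44663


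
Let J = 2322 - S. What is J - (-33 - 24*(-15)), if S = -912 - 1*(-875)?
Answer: 2032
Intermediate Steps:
S = -37 (S = -912 + 875 = -37)
J = 2359 (J = 2322 - 1*(-37) = 2322 + 37 = 2359)
J - (-33 - 24*(-15)) = 2359 - (-33 - 24*(-15)) = 2359 - (-33 + 360) = 2359 - 1*327 = 2359 - 327 = 2032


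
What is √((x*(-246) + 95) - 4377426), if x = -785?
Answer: I*√4184221 ≈ 2045.5*I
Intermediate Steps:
√((x*(-246) + 95) - 4377426) = √((-785*(-246) + 95) - 4377426) = √((193110 + 95) - 4377426) = √(193205 - 4377426) = √(-4184221) = I*√4184221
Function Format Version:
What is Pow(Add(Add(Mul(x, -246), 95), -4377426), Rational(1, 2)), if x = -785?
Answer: Mul(I, Pow(4184221, Rational(1, 2))) ≈ Mul(2045.5, I)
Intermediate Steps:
Pow(Add(Add(Mul(x, -246), 95), -4377426), Rational(1, 2)) = Pow(Add(Add(Mul(-785, -246), 95), -4377426), Rational(1, 2)) = Pow(Add(Add(193110, 95), -4377426), Rational(1, 2)) = Pow(Add(193205, -4377426), Rational(1, 2)) = Pow(-4184221, Rational(1, 2)) = Mul(I, Pow(4184221, Rational(1, 2)))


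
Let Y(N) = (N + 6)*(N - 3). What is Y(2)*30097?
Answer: -240776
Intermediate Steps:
Y(N) = (-3 + N)*(6 + N) (Y(N) = (6 + N)*(-3 + N) = (-3 + N)*(6 + N))
Y(2)*30097 = (-18 + 2**2 + 3*2)*30097 = (-18 + 4 + 6)*30097 = -8*30097 = -240776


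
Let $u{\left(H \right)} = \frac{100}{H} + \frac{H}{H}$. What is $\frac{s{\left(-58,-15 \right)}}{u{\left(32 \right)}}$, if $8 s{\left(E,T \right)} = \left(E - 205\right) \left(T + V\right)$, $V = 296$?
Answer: $- \frac{73903}{33} \approx -2239.5$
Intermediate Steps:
$u{\left(H \right)} = 1 + \frac{100}{H}$ ($u{\left(H \right)} = \frac{100}{H} + 1 = 1 + \frac{100}{H}$)
$s{\left(E,T \right)} = \frac{\left(-205 + E\right) \left(296 + T\right)}{8}$ ($s{\left(E,T \right)} = \frac{\left(E - 205\right) \left(T + 296\right)}{8} = \frac{\left(-205 + E\right) \left(296 + T\right)}{8}$)
$\frac{s{\left(-58,-15 \right)}}{u{\left(32 \right)}} = \frac{-7585 + 37 \left(-58\right) - - \frac{3075}{8} + \frac{1}{8} \left(-58\right) \left(-15\right)}{\frac{1}{32} \left(100 + 32\right)} = \frac{-7585 - 2146 + \frac{3075}{8} + \frac{435}{4}}{\frac{1}{32} \cdot 132} = - \frac{73903}{8 \cdot \frac{33}{8}} = \left(- \frac{73903}{8}\right) \frac{8}{33} = - \frac{73903}{33}$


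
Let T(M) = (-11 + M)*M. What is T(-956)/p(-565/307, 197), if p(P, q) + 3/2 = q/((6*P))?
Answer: -783473070/16391 ≈ -47799.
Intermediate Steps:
p(P, q) = -3/2 + q/(6*P) (p(P, q) = -3/2 + q/((6*P)) = -3/2 + q*(1/(6*P)) = -3/2 + q/(6*P))
T(M) = M*(-11 + M)
T(-956)/p(-565/307, 197) = (-956*(-11 - 956))/(((197 - (-5085)/307)/(6*((-565/307))))) = (-956*(-967))/(((197 - (-5085)/307)/(6*((-565*1/307))))) = 924452/(((197 - 9*(-565/307))/(6*(-565/307)))) = 924452/(((⅙)*(-307/565)*(197 + 5085/307))) = 924452/(((⅙)*(-307/565)*(65564/307))) = 924452/(-32782/1695) = 924452*(-1695/32782) = -783473070/16391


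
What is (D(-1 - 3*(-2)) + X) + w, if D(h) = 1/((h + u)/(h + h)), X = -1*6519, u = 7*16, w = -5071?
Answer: -1356020/117 ≈ -11590.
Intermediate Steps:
u = 112
X = -6519
D(h) = 2*h/(112 + h) (D(h) = 1/((h + 112)/(h + h)) = 1/((112 + h)/((2*h))) = 1/((112 + h)*(1/(2*h))) = 1/((112 + h)/(2*h)) = 2*h/(112 + h))
(D(-1 - 3*(-2)) + X) + w = (2*(-1 - 3*(-2))/(112 + (-1 - 3*(-2))) - 6519) - 5071 = (2*(-1 + 6)/(112 + (-1 + 6)) - 6519) - 5071 = (2*5/(112 + 5) - 6519) - 5071 = (2*5/117 - 6519) - 5071 = (2*5*(1/117) - 6519) - 5071 = (10/117 - 6519) - 5071 = -762713/117 - 5071 = -1356020/117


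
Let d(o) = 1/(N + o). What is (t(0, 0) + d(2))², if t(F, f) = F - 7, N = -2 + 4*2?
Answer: 3025/64 ≈ 47.266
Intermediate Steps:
N = 6 (N = -2 + 8 = 6)
t(F, f) = -7 + F
d(o) = 1/(6 + o)
(t(0, 0) + d(2))² = ((-7 + 0) + 1/(6 + 2))² = (-7 + 1/8)² = (-7 + ⅛)² = (-55/8)² = 3025/64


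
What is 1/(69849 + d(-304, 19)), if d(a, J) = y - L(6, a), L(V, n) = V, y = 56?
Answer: 1/69899 ≈ 1.4306e-5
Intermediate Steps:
d(a, J) = 50 (d(a, J) = 56 - 1*6 = 56 - 6 = 50)
1/(69849 + d(-304, 19)) = 1/(69849 + 50) = 1/69899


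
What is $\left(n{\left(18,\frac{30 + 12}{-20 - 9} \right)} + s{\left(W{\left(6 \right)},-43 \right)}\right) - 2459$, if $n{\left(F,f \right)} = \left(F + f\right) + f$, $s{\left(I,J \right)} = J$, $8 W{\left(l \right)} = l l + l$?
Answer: $- \frac{72120}{29} \approx -2486.9$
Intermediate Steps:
$W{\left(l \right)} = \frac{l}{8} + \frac{l^{2}}{8}$ ($W{\left(l \right)} = \frac{l l + l}{8} = \frac{l^{2} + l}{8} = \frac{l + l^{2}}{8} = \frac{l}{8} + \frac{l^{2}}{8}$)
$n{\left(F,f \right)} = F + 2 f$
$\left(n{\left(18,\frac{30 + 12}{-20 - 9} \right)} + s{\left(W{\left(6 \right)},-43 \right)}\right) - 2459 = \left(\left(18 + 2 \frac{30 + 12}{-20 - 9}\right) - 43\right) - 2459 = \left(\left(18 + 2 \frac{42}{-29}\right) - 43\right) - 2459 = \left(\left(18 + 2 \cdot 42 \left(- \frac{1}{29}\right)\right) - 43\right) - 2459 = \left(\left(18 + 2 \left(- \frac{42}{29}\right)\right) - 43\right) - 2459 = \left(\left(18 - \frac{84}{29}\right) - 43\right) - 2459 = \left(\frac{438}{29} - 43\right) - 2459 = - \frac{809}{29} - 2459 = - \frac{72120}{29}$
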